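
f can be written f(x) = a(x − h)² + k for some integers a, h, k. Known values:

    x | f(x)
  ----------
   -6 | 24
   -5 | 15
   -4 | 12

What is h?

-4

First differences -9, -3; second difference 6 = 2a, so a = 3.
Expanding, the x-coefficient is −2ah = -6h; matching it to the data gives h = -4, and then k = 12.
So f(x) = 3(x + 4)² + 12.
Hence h = -4.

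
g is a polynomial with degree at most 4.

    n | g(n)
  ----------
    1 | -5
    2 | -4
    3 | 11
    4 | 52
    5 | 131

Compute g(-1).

-13

Write g(n) = an^4 + bn³ + cn² + dn + e; the 5 given values yield a linear system in the 5 coefficients.
Solving, the leading coefficient vanishes, and g(n) = 2n³ - 5n² + 2n - 4.
Then g(-1) = -13.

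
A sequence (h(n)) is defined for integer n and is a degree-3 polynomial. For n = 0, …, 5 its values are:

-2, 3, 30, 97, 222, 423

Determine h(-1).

-3

First differences: 5, 27, 67, 125, 201. Second differences: 22, 40, 58, 76. Third differences: 18, 18, 18.
Level-3 differences are constant, so h has degree 3.
Fitting a degree-3 polynomial gives h(n) = 3n³ + 2n² - 2.
Then h(-1) = -3.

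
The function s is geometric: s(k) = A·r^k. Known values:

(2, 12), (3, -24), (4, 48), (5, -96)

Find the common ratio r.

-2

Consecutive ratio: -24/12 = -2, and 48/(-24) = -2, so r = -2.
Then A·(-2)^2 = 12 gives A = 3, and s(k) = 3·(-2)^k.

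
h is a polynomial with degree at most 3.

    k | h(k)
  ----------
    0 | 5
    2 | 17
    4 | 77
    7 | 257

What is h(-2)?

41

Write h(k) = ak³ + bk² + ck + d; the 4 given values yield a linear system in the 4 coefficients.
Solving, the leading coefficient vanishes, and h(k) = 6k² - 6k + 5.
Then h(-2) = 41.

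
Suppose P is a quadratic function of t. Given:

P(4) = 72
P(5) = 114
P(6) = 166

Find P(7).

Write P(t) = at² + bt + c; the 3 given values yield a linear system in the 3 coefficients.
Solving, P(t) = 5t² - 3t + 4.
Then P(7) = 228.

228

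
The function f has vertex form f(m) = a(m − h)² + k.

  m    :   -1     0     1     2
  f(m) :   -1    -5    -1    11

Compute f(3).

First differences -4, 4, 12; second difference 8 = 2a, so a = 4.
Expanding, the m-coefficient is −2ah = -8h; matching it to the data gives h = 0, and then k = -5.
So f(m) = 4(m + 0)² − 5.
f(3) = 4·3² − 5 = 31.

31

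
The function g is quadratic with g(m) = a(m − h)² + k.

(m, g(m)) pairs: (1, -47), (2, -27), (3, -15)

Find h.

First differences 20, 12; second difference -8 = 2a, so a = -4.
Expanding, the m-coefficient is −2ah = 8h; matching it to the data gives h = 4, and then k = -11.
So g(m) = -4(m − 4)² − 11.
Hence h = 4.

4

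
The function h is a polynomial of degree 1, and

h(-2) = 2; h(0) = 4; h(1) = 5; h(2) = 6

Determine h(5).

Write h(t) = at + b; the 4 given values yield a linear system in the 2 coefficients.
Solving, h(t) = t + 4.
Then h(5) = 9.

9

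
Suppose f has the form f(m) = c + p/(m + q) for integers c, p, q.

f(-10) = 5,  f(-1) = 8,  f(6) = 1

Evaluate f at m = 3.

(f(m) − c)(m + q) = p for each data point; the three points give a linear system in c and q, then p follows.
Solving: c = 4, q = -2, p = -12, so f(m) = 4 − 12/(m − 2).
Then f(3) = 4 − 12/1 = -8.

-8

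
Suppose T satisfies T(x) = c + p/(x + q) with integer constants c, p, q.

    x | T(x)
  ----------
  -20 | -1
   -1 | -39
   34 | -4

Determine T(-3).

(T(x) − c)(x + q) = p for each data point; the three points give a linear system in c and q, then p follows.
Solving: c = -3, q = 2, p = -36, so T(x) = -3 − 36/(x + 2).
Then T(-3) = -3 − 36/(-1) = 33.

33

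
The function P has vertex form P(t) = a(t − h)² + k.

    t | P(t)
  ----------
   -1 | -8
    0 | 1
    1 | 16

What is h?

-2

First differences 9, 15; second difference 6 = 2a, so a = 3.
Expanding, the t-coefficient is −2ah = -6h; matching it to the data gives h = -2, and then k = -11.
So P(t) = 3(t + 2)² − 11.
Hence h = -2.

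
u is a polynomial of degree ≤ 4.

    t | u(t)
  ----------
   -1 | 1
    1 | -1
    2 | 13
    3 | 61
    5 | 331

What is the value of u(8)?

1441

Write u(t) = at^4 + bt³ + ct² + dt + e; the 5 given values yield a linear system in the 5 coefficients.
Solving, the leading coefficient vanishes, and u(t) = 3t³ - t² - 4t + 1.
Then u(8) = 1441.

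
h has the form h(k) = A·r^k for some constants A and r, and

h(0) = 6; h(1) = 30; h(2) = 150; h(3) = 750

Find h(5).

Consecutive ratio: 30/6 = 5, and 150/30 = 5, so r = 5.
Then A·5^0 = 6 gives A = 6, and h(k) = 6·5^k.
h(5) = 6·5^5 = 18750.

18750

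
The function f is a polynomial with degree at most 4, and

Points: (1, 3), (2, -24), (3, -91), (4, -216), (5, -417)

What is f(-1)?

First differences: -27, -67, -125, -201. Second differences: -40, -58, -76. Third differences: -18, -18.
Level-3 differences are constant, so f has degree 3.
Fitting a degree-3 polynomial gives f(m) = -3m³ - 2m² + 8.
Then f(-1) = 9.

9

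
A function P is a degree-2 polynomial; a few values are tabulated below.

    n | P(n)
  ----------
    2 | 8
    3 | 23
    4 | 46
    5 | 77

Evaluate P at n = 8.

218

First differences: 15, 23, 31. Second differences: 8, 8.
Level-2 differences are constant, so P has degree 2.
Fitting a degree-2 polynomial gives P(n) = 4n² - 5n + 2.
Then P(8) = 218.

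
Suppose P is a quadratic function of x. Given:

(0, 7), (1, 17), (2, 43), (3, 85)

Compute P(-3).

73

First differences: 10, 26, 42. Second differences: 16, 16.
Level-2 differences are constant, so P has degree 2.
Fitting a degree-2 polynomial gives P(x) = 8x² + 2x + 7.
Then P(-3) = 73.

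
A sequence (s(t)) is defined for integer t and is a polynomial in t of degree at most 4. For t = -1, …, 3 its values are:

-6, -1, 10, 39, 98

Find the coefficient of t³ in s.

2

Write s(t) = at^4 + bt³ + ct² + dt + e; the 5 given values yield a linear system in the 5 coefficients.
Solving, the leading coefficient vanishes, and s(t) = 2t³ + 3t² + 6t - 1.
The coefficient of t³ is 2.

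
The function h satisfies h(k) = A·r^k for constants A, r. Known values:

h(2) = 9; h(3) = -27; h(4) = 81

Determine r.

-3

Consecutive ratio: -27/9 = -3, and 81/(-27) = -3, so r = -3.
Then A·(-3)^2 = 9 gives A = 1, and h(k) = 1·(-3)^k.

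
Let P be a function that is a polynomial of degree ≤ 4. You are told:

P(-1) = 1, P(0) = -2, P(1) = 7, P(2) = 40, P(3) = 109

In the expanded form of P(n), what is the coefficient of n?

First differences: -3, 9, 33, 69. Second differences: 12, 24, 36. Third differences: 12, 12.
Level-3 differences are constant, so P has degree 3.
Fitting a degree-3 polynomial gives P(n) = 2n³ + 6n² + n - 2.
The coefficient of n is 1.

1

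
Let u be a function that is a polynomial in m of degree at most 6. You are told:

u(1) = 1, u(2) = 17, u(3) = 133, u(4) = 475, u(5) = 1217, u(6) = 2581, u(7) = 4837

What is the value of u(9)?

13345

First differences: 16, 116, 342, 742, 1364, 2256. Second differences: 100, 226, 400, 622, 892. Third differences: 126, 174, 222, 270. Fourth differences: 48, 48, 48.
Level-4 differences are constant, so u has degree 4.
Fitting a degree-4 polynomial gives u(m) = 2m^4 + m³ - 6m² - 3m + 7.
Then u(9) = 13345.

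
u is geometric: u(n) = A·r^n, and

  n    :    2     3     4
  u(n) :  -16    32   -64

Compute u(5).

Consecutive ratio: 32/(-16) = -2, and -64/32 = -2, so r = -2.
Then A·(-2)^2 = -16 gives A = -4, and u(n) = -4·(-2)^n.
u(5) = -4·(-2)^5 = 128.

128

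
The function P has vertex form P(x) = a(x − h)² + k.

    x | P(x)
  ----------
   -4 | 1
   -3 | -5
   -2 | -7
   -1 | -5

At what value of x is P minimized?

First differences -6, -2, 2; second difference 4 = 2a, so a = 2.
Expanding, the x-coefficient is −2ah = -4h; matching it to the data gives h = -2, and then k = -7.
So P(x) = 2(x + 2)² − 7.
Hence h = -2.

-2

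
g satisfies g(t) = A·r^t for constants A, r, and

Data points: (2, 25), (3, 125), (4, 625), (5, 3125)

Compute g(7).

78125

Consecutive ratio: 125/25 = 5, and 625/125 = 5, so r = 5.
Then A·5^2 = 25 gives A = 1, and g(t) = 1·5^t.
g(7) = 1·5^7 = 78125.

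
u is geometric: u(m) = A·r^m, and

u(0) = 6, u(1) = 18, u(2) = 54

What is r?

3

Consecutive ratio: 18/6 = 3, and 54/18 = 3, so r = 3.
Then A·3^0 = 6 gives A = 6, and u(m) = 6·3^m.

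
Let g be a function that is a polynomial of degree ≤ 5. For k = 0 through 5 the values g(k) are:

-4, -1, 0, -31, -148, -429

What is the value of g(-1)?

-3

Write g(k) = ak^5 + bk^4 + ck³ + dk² + ek + p; the 6 given values yield a linear system in the 6 coefficients.
Solving, the leading coefficient vanishes, and g(k) = -k^4 + k³ + 3k² - 4.
Then g(-1) = -3.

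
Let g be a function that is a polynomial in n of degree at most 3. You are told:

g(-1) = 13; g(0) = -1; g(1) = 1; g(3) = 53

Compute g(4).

Write g(n) = an³ + bn² + cn + d; the 4 given values yield a linear system in the 4 coefficients.
Solving, the leading coefficient vanishes, and g(n) = 8n² - 6n - 1.
Then g(4) = 103.

103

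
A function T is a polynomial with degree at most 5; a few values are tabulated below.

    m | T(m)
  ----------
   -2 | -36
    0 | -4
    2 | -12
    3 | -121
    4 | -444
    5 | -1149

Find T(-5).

-1209

Write T(m) = am^5 + bm^4 + cm³ + dm² + em + p; the 6 given values yield a linear system in the 6 coefficients.
Solving, the leading coefficient vanishes, and T(m) = -2m^4 + 3m² + 6m - 4.
Then T(-5) = -1209.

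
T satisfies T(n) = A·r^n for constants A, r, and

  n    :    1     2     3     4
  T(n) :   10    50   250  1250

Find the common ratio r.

Consecutive ratio: 50/10 = 5, and 250/50 = 5, so r = 5.
Then A·5^1 = 10 gives A = 2, and T(n) = 2·5^n.

5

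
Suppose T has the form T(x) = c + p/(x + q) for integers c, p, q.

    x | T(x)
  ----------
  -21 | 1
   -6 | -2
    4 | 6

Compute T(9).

4

(T(x) − c)(x + q) = p for each data point; the three points give a linear system in c and q, then p follows.
Solving: c = 2, q = 1, p = 20, so T(x) = 2 + 20/(x + 1).
Then T(9) = 2 + 20/10 = 4.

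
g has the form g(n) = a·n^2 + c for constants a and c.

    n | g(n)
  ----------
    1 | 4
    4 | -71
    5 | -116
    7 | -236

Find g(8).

From g(1) = 4 and g(4) = -71: 1a + c = 4 and 16a + c = -71.
Subtracting: 15a = -75, so a = -5; then c = 4 − (-5)·1 = 9.
So g(n) = -5n² + 9, and g(8) = -311.

-311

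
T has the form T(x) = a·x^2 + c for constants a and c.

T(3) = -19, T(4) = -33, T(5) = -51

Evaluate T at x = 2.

From T(3) = -19 and T(4) = -33: 9a + c = -19 and 16a + c = -33.
Subtracting: 7a = -14, so a = -2; then c = -19 − (-2)·9 = -1.
So T(x) = -2x² − 1, and T(2) = -9.

-9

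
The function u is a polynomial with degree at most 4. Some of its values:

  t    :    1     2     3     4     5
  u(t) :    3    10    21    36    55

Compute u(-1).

Write u(t) = at^4 + bt³ + ct² + dt + e; the 5 given values yield a linear system in the 5 coefficients.
Solving, the top 2 coefficients vanish, and u(t) = 2t² + t.
Then u(-1) = 1.

1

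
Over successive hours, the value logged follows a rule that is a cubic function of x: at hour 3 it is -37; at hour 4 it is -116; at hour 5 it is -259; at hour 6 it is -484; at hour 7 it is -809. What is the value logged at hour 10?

Write the value at x as h(x).
First differences: -79, -143, -225, -325. Second differences: -64, -82, -100. Third differences: -18, -18.
Level-3 differences are constant, so h has degree 3.
Fitting a degree-3 polynomial gives h(x) = -3x³ + 4x² + 4x - 4.
Then h(10) = -2564.

-2564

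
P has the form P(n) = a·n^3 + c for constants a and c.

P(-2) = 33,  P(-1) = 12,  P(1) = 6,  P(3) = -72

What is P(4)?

From P(-2) = 33 and P(-1) = 12: -8a + c = 33 and -1a + c = 12.
Subtracting: 7a = -21, so a = -3; then c = 33 − (-3)·(-8) = 9.
So P(n) = -3n³ + 9, and P(4) = -183.

-183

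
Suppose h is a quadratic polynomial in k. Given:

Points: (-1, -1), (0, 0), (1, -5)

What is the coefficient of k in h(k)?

Write h(k) = ak² + bk + c; the 3 given values yield a linear system in the 3 coefficients.
Solving, h(k) = -3k² - 2k.
The coefficient of k is -2.

-2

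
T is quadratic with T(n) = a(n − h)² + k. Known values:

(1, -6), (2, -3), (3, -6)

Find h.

2

First differences 3, -3; second difference -6 = 2a, so a = -3.
Expanding, the n-coefficient is −2ah = 6h; matching it to the data gives h = 2, and then k = -3.
So T(n) = -3(n − 2)² − 3.
Hence h = 2.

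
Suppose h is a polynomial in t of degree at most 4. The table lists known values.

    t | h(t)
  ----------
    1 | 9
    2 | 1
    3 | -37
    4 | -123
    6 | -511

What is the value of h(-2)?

33

Write h(t) = at^4 + bt³ + ct² + dt + e; the 5 given values yield a linear system in the 5 coefficients.
Solving, the leading coefficient vanishes, and h(t) = -3t³ + 3t² + 4t + 5.
Then h(-2) = 33.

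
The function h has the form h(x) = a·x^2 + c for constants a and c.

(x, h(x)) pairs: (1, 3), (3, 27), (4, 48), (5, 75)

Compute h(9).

From h(1) = 3 and h(3) = 27: 1a + c = 3 and 9a + c = 27.
Subtracting: 8a = 24, so a = 3; then c = 3 − 3·1 = 0.
So h(x) = 3x² + 0, and h(9) = 243.

243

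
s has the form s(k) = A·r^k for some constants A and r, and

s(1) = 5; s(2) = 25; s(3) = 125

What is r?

Consecutive ratio: 25/5 = 5, and 125/25 = 5, so r = 5.
Then A·5^1 = 5 gives A = 1, and s(k) = 1·5^k.

5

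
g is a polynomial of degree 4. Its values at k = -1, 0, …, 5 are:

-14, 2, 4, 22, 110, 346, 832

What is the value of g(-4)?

First differences: 16, 2, 18, 88, 236, 486. Second differences: -14, 16, 70, 148, 250. Third differences: 30, 54, 78, 102. Fourth differences: 24, 24, 24.
Level-4 differences are constant, so g has degree 4.
Fitting a degree-4 polynomial gives g(k) = k^4 + 3k³ - 8k² + 6k + 2.
Then g(-4) = -86.

-86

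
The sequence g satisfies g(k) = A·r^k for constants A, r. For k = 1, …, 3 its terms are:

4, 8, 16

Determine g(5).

64

Consecutive ratio: 8/4 = 2, and 16/8 = 2, so r = 2.
Then A·2^1 = 4 gives A = 2, and g(k) = 2·2^k.
g(5) = 2·2^5 = 64.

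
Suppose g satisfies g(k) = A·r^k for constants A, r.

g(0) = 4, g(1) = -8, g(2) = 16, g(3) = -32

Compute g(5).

-128

Consecutive ratio: -8/4 = -2, and 16/(-8) = -2, so r = -2.
Then A·(-2)^0 = 4 gives A = 4, and g(k) = 4·(-2)^k.
g(5) = 4·(-2)^5 = -128.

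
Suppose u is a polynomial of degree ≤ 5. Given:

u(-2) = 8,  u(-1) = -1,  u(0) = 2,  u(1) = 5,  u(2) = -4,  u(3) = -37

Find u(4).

-106

First differences: -9, 3, 3, -9, -33. Second differences: 12, 0, -12, -24. Third differences: -12, -12, -12.
Level-3 differences are constant, so u has degree 3.
Fitting a degree-3 polynomial gives u(t) = -2t³ + 5t + 2.
Then u(4) = -106.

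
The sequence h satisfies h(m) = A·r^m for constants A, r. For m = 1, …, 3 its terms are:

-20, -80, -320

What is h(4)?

Consecutive ratio: -80/(-20) = 4, and -320/(-80) = 4, so r = 4.
Then A·4^1 = -20 gives A = -5, and h(m) = -5·4^m.
h(4) = -5·4^4 = -1280.

-1280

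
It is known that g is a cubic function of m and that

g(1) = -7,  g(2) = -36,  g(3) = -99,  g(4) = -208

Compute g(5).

-375

Write g(m) = am³ + bm² + cm + d; the 4 given values yield a linear system in the 4 coefficients.
Solving, g(m) = -2m³ - 5m².
Then g(5) = -375.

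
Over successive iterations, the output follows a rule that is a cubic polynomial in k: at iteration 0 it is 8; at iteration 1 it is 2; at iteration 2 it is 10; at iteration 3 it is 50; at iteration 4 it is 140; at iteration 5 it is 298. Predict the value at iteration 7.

890

Write the value at k as f(k).
First differences: -6, 8, 40, 90, 158. Second differences: 14, 32, 50, 68. Third differences: 18, 18, 18.
Level-3 differences are constant, so f has degree 3.
Fitting a degree-3 polynomial gives f(k) = 3k³ - 2k² - 7k + 8.
Then f(7) = 890.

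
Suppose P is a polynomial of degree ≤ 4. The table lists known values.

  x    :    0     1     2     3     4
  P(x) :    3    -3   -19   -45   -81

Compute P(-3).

-39

First differences: -6, -16, -26, -36. Second differences: -10, -10, -10.
Level-2 differences are constant, so P has degree 2.
Fitting a degree-2 polynomial gives P(x) = -5x² - x + 3.
Then P(-3) = -39.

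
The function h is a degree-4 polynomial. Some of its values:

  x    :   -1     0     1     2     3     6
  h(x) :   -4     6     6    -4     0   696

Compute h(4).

Write h(x) = ax^4 + bx³ + cx² + dx + e; the 6 given values yield a linear system in the 5 coefficients.
Solving, h(x) = x^4 - 2x³ - 6x² + 7x + 6.
Then h(4) = 66.

66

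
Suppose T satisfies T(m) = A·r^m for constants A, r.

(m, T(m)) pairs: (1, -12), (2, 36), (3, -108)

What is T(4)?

324

Consecutive ratio: 36/(-12) = -3, and -108/36 = -3, so r = -3.
Then A·(-3)^1 = -12 gives A = 4, and T(m) = 4·(-3)^m.
T(4) = 4·(-3)^4 = 324.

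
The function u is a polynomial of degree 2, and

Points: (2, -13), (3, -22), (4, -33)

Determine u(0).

-1

Write u(k) = ak² + bk + c; the 3 given values yield a linear system in the 3 coefficients.
Solving, u(k) = -k² - 4k - 1.
Then u(0) = -1.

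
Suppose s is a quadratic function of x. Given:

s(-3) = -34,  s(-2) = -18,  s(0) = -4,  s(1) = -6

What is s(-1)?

Write s(x) = ax² + bx + c; the 4 given values yield a linear system in the 3 coefficients.
Solving, s(x) = -3x² + x - 4.
Then s(-1) = -8.

-8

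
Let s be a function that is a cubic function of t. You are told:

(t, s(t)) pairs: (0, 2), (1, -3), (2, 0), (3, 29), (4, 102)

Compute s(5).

First differences: -5, 3, 29, 73. Second differences: 8, 26, 44. Third differences: 18, 18.
Level-3 differences are constant, so s has degree 3.
Extending the table by one column gives the next first difference 135, so s(5) = 102 + 135 = 237.

237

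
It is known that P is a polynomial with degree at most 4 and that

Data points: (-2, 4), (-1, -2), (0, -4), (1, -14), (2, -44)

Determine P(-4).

First differences: -6, -2, -10, -30. Second differences: 4, -8, -20. Third differences: -12, -12.
Level-3 differences are constant, so P has degree 3.
Fitting a degree-3 polynomial gives P(n) = -2n³ - 4n² - 4n - 4.
Then P(-4) = 76.

76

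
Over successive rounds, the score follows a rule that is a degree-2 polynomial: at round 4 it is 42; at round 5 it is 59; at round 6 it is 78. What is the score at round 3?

Write the value at x as P(x).
Write P(x) = ax² + bx + c; the 3 given values yield a linear system in the 3 coefficients.
Solving, P(x) = x² + 8x - 6.
Then P(3) = 27.

27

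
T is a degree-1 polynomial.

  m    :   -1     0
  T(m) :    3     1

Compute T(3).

-5

Write T(m) = am + b; the 2 given values yield a linear system in the 2 coefficients.
Solving, T(m) = -2m + 1.
Then T(3) = -5.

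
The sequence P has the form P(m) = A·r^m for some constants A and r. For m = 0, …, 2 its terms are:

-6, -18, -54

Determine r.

Consecutive ratio: -18/(-6) = 3, and -54/(-18) = 3, so r = 3.
Then A·3^0 = -6 gives A = -6, and P(m) = -6·3^m.

3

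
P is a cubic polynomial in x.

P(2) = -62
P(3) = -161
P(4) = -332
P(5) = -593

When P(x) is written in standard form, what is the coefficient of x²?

-9

Write P(x) = ax³ + bx² + cx + d; the 4 given values yield a linear system in the 4 coefficients.
Solving, P(x) = -3x³ - 9x² + 3x - 8.
The coefficient of x² is -9.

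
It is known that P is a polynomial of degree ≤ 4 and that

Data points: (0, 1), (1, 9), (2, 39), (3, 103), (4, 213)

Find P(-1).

Write P(k) = ak^4 + bk³ + ck² + dk + e; the 5 given values yield a linear system in the 5 coefficients.
Solving, the leading coefficient vanishes, and P(k) = 2k³ + 5k² + k + 1.
Then P(-1) = 3.

3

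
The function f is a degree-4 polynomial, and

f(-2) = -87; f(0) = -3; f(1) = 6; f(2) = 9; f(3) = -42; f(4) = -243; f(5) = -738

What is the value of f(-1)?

Write f(k) = ak^4 + bk³ + ck² + dk + e; the 7 given values yield a linear system in the 5 coefficients.
Solving, f(k) = -2k^4 + 4k³ - k² + 8k - 3.
Then f(-1) = -18.

-18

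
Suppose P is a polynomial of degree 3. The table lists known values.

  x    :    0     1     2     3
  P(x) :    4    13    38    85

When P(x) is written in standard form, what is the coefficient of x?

3

Write P(x) = ax³ + bx² + cx + d; the 4 given values yield a linear system in the 4 coefficients.
Solving, P(x) = x³ + 5x² + 3x + 4.
The coefficient of x is 3.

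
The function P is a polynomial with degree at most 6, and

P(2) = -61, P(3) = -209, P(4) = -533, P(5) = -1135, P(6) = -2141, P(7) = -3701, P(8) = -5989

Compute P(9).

-9203

First differences: -148, -324, -602, -1006, -1560, -2288. Second differences: -176, -278, -404, -554, -728. Third differences: -102, -126, -150, -174. Fourth differences: -24, -24, -24.
Level-4 differences are constant, so P has degree 4.
Fitting a degree-4 polynomial gives P(x) = -x^4 - 3x³ - 6x² + 4x - 5.
Then P(9) = -9203.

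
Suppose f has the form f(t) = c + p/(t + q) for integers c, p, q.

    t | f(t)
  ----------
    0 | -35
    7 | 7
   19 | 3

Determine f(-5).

-5

(f(t) − c)(t + q) = p for each data point; the three points give a linear system in c and q, then p follows.
Solving: c = 1, q = -1, p = 36, so f(t) = 1 + 36/(t − 1).
Then f(-5) = 1 + 36/(-6) = -5.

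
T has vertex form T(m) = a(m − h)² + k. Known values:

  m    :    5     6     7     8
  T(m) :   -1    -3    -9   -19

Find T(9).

-33

First differences -2, -6, -10; second difference -4 = 2a, so a = -2.
Expanding, the m-coefficient is −2ah = 4h; matching it to the data gives h = 5, and then k = -1.
So T(m) = -2(m − 5)² − 1.
T(9) = -2·4² − 1 = -33.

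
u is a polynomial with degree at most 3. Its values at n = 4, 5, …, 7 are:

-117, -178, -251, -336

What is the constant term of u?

7

Write u(n) = an³ + bn² + cn + d; the 4 given values yield a linear system in the 4 coefficients.
Solving, the leading coefficient vanishes, and u(n) = -6n² - 7n + 7.
The constant term is u(0) = 7.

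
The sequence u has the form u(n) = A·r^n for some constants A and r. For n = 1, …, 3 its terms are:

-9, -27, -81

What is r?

3

Consecutive ratio: -27/(-9) = 3, and -81/(-27) = 3, so r = 3.
Then A·3^1 = -9 gives A = -3, and u(n) = -3·3^n.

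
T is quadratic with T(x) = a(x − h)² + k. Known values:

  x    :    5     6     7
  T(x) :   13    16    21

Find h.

4

First differences 3, 5; second difference 2 = 2a, so a = 1.
Expanding, the x-coefficient is −2ah = -2h; matching it to the data gives h = 4, and then k = 12.
So T(x) = 1(x − 4)² + 12.
Hence h = 4.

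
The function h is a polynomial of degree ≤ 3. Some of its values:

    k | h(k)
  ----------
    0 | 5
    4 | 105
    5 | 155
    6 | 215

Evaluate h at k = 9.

455

Write h(k) = ak³ + bk² + ck + d; the 4 given values yield a linear system in the 4 coefficients.
Solving, the leading coefficient vanishes, and h(k) = 5k² + 5k + 5.
Then h(9) = 455.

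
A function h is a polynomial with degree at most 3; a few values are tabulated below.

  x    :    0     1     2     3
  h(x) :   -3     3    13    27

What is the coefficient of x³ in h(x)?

0

Write h(x) = ax³ + bx² + cx + d; the 4 given values yield a linear system in the 4 coefficients.
Solving, the leading coefficient vanishes, and h(x) = 2x² + 4x - 3.
The coefficient of x³ is 0.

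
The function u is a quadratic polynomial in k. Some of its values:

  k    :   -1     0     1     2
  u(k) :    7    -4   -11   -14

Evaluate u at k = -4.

64

First differences: -11, -7, -3. Second differences: 4, 4.
Level-2 differences are constant, so u has degree 2.
Fitting a degree-2 polynomial gives u(k) = 2k² - 9k - 4.
Then u(-4) = 64.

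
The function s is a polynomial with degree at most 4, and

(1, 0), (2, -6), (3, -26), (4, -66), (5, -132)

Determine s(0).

Write s(x) = ax^4 + bx³ + cx² + dx + e; the 5 given values yield a linear system in the 5 coefficients.
Solving, the leading coefficient vanishes, and s(x) = -x³ - x² + 4x - 2.
Then s(0) = -2.

-2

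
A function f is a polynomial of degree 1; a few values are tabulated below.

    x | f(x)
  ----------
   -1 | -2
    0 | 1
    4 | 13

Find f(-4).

-11

Write f(x) = ax + b; the 3 given values yield a linear system in the 2 coefficients.
Solving, f(x) = 3x + 1.
Then f(-4) = -11.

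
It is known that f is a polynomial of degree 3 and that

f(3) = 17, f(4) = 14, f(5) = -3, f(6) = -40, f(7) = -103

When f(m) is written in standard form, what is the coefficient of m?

First differences: -3, -17, -37, -63. Second differences: -14, -20, -26. Third differences: -6, -6.
Level-3 differences are constant, so f has degree 3.
Fitting a degree-3 polynomial gives f(m) = -m³ + 5m² - m + 2.
The coefficient of m is -1.

-1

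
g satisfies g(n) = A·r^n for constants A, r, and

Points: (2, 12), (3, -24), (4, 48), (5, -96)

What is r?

-2

Consecutive ratio: -24/12 = -2, and 48/(-24) = -2, so r = -2.
Then A·(-2)^2 = 12 gives A = 3, and g(n) = 3·(-2)^n.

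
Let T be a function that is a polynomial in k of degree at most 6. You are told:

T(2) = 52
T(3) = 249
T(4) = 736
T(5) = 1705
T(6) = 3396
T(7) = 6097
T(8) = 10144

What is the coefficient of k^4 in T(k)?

Write T(k) = ak^6 + bk^5 + ck^4 + dk³ + ek² + pk + q; the 7 given values yield a linear system in the 7 coefficients.
Solving, the top 2 coefficients vanish, and T(k) = 2k^4 + 4k³ - k² - 4k.
The coefficient of k^4 is 2.

2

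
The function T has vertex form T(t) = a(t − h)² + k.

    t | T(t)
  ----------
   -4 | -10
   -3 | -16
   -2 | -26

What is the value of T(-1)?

First differences -6, -10; second difference -4 = 2a, so a = -2.
Expanding, the t-coefficient is −2ah = 4h; matching it to the data gives h = -5, and then k = -8.
So T(t) = -2(t + 5)² − 8.
T(-1) = -2·4² − 8 = -40.

-40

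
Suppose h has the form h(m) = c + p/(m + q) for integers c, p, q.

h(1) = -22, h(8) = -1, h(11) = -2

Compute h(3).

(h(m) − c)(m + q) = p for each data point; the three points give a linear system in c and q, then p follows.
Solving: c = -4, q = -2, p = 18, so h(m) = -4 + 18/(m − 2).
Then h(3) = -4 + 18/1 = 14.

14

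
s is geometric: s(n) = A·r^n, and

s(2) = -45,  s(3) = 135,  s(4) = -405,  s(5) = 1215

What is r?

Consecutive ratio: 135/(-45) = -3, and -405/135 = -3, so r = -3.
Then A·(-3)^2 = -45 gives A = -5, and s(n) = -5·(-3)^n.

-3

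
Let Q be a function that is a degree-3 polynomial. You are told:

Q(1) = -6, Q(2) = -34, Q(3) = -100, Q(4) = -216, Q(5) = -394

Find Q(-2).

-30

Write Q(n) = an³ + bn² + cn + d; the 5 given values yield a linear system in the 4 coefficients.
Solving, Q(n) = -2n³ - 7n² + 7n - 4.
Then Q(-2) = -30.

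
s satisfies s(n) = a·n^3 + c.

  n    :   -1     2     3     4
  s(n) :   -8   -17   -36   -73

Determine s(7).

From s(-1) = -8 and s(2) = -17: -1a + c = -8 and 8a + c = -17.
Subtracting: 9a = -9, so a = -1; then c = -8 − (-1)·(-1) = -9.
So s(n) = -1n³ − 9, and s(7) = -352.

-352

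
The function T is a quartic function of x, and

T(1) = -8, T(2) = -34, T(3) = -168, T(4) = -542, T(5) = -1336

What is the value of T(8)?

-8758

Write T(x) = ax^4 + bx³ + cx² + dx + e; the 5 given values yield a linear system in the 5 coefficients.
Solving, T(x) = -2x^4 - 2x³ + 8x² - 6x - 6.
Then T(8) = -8758.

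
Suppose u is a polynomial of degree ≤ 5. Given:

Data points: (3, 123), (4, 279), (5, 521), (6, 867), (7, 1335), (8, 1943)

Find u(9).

2709

First differences: 156, 242, 346, 468, 608. Second differences: 86, 104, 122, 140. Third differences: 18, 18, 18.
Level-3 differences are constant, so u has degree 3.
Extending the table by one column gives the next first difference 766, so u(9) = 1943 + 766 = 2709.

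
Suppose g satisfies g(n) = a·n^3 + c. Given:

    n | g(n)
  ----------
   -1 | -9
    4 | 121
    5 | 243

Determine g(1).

From g(-1) = -9 and g(4) = 121: -1a + c = -9 and 64a + c = 121.
Subtracting: 65a = 130, so a = 2; then c = -9 − 2·(-1) = -7.
So g(n) = 2n³ − 7, and g(1) = -5.

-5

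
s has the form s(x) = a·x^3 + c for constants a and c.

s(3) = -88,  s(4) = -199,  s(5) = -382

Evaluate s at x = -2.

17

From s(3) = -88 and s(4) = -199: 27a + c = -88 and 64a + c = -199.
Subtracting: 37a = -111, so a = -3; then c = -88 − (-3)·27 = -7.
So s(x) = -3x³ − 7, and s(-2) = 17.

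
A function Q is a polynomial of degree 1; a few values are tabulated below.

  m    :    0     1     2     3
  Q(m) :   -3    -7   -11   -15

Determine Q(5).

First differences: -4, -4, -4.
Level-1 differences are constant, so Q has degree 1.
Fitting a degree-1 polynomial gives Q(m) = -4m - 3.
Then Q(5) = -23.

-23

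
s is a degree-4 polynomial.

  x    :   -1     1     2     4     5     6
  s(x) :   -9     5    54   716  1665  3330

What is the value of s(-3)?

9

Write s(x) = ax^4 + bx³ + cx² + dx + e; the 6 given values yield a linear system in the 5 coefficients.
Solving, s(x) = 2x^4 + 4x³ - 4x² + 3x.
Then s(-3) = 9.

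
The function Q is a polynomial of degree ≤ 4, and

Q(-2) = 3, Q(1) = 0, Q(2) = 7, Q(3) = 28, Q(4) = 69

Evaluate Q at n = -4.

-35

Write Q(n) = an^4 + bn³ + cn² + dn + e; the 5 given values yield a linear system in the 5 coefficients.
Solving, the leading coefficient vanishes, and Q(n) = n³ + n² - 3n + 1.
Then Q(-4) = -35.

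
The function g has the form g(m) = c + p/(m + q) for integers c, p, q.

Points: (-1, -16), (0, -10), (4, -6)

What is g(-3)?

8

(g(m) − c)(m + q) = p for each data point; the three points give a linear system in c and q, then p follows.
Solving: c = -4, q = 2, p = -12, so g(m) = -4 − 12/(m + 2).
Then g(-3) = -4 − 12/(-1) = 8.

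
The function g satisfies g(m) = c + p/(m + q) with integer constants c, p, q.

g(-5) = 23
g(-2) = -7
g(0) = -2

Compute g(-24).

(g(m) − c)(m + q) = p for each data point; the three points give a linear system in c and q, then p follows.
Solving: c = 3, q = 4, p = -20, so g(m) = 3 − 20/(m + 4).
Then g(-24) = 3 − 20/(-20) = 4.

4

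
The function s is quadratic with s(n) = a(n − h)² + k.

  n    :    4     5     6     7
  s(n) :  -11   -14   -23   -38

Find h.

First differences -3, -9, -15; second difference -6 = 2a, so a = -3.
Expanding, the n-coefficient is −2ah = 6h; matching it to the data gives h = 4, and then k = -11.
So s(n) = -3(n − 4)² − 11.
Hence h = 4.

4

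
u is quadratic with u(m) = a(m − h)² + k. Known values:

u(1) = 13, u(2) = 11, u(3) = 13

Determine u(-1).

29

First differences -2, 2; second difference 4 = 2a, so a = 2.
Expanding, the m-coefficient is −2ah = -4h; matching it to the data gives h = 2, and then k = 11.
So u(m) = 2(m − 2)² + 11.
u(-1) = 2·(-3)² + 11 = 29.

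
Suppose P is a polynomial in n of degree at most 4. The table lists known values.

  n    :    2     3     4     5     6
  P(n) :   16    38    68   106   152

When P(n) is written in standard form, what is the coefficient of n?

2

First differences: 22, 30, 38, 46. Second differences: 8, 8, 8.
Level-2 differences are constant, so P has degree 2.
Fitting a degree-2 polynomial gives P(n) = 4n² + 2n - 4.
The coefficient of n is 2.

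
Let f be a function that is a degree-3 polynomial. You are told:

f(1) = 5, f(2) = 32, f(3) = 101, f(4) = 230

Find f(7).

Write f(n) = an³ + bn² + cn + d; the 4 given values yield a linear system in the 4 coefficients.
Solving, f(n) = 3n³ + 3n² - 3n + 2.
Then f(7) = 1157.

1157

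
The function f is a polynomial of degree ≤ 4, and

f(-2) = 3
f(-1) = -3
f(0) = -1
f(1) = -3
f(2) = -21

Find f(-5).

First differences: -6, 2, -2, -18. Second differences: 8, -4, -16. Third differences: -12, -12.
Level-3 differences are constant, so f has degree 3.
Fitting a degree-3 polynomial gives f(x) = -2x³ - 2x² + 2x - 1.
Then f(-5) = 189.

189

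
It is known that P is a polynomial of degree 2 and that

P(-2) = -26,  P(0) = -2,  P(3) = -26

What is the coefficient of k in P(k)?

Write P(k) = ak² + bk + c; the 3 given values yield a linear system in the 3 coefficients.
Solving, P(k) = -4k² + 4k - 2.
The coefficient of k is 4.

4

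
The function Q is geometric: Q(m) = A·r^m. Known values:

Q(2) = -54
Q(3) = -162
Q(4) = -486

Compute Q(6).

Consecutive ratio: -162/(-54) = 3, and -486/(-162) = 3, so r = 3.
Then A·3^2 = -54 gives A = -6, and Q(m) = -6·3^m.
Q(6) = -6·3^6 = -4374.

-4374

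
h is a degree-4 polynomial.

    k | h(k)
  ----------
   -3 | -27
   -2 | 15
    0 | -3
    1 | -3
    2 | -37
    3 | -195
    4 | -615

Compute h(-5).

Write h(k) = ak^4 + bk³ + ck² + dk + e; the 7 given values yield a linear system in the 5 coefficients.
Solving, h(k) = -2k^4 - 3k³ + 6k² - k - 3.
Then h(-5) = -723.

-723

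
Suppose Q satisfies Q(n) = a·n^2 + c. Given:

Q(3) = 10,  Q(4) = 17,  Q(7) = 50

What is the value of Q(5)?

From Q(3) = 10 and Q(4) = 17: 9a + c = 10 and 16a + c = 17.
Subtracting: 7a = 7, so a = 1; then c = 10 − 1·9 = 1.
So Q(n) = 1n² + 1, and Q(5) = 26.

26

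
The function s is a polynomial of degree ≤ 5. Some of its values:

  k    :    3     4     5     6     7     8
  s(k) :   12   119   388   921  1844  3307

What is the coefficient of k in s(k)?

-3

Write s(k) = ak^5 + bk^4 + ck³ + dk² + ek + p; the 6 given values yield a linear system in the 6 coefficients.
Solving, the leading coefficient vanishes, and s(k) = k^4 - k³ - 4k² - 3k + 3.
The coefficient of k is -3.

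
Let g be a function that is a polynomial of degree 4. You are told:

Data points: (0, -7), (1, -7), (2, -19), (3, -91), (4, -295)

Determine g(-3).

Write g(t) = at^4 + bt³ + ct² + dt + e; the 5 given values yield a linear system in the 5 coefficients.
Solving, g(t) = -t^4 - 2t³ + 7t² - 4t - 7.
Then g(-3) = 41.

41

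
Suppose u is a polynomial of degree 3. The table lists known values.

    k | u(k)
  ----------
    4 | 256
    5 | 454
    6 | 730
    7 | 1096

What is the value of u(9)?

Write u(k) = ak³ + bk² + ck + d; the 4 given values yield a linear system in the 4 coefficients.
Solving, u(k) = 2k³ + 9k² - 5k + 4.
Then u(9) = 2146.

2146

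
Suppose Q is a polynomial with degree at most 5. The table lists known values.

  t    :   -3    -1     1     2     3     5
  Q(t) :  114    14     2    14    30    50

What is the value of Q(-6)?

Write Q(t) = at^5 + bt^4 + ct³ + dt² + et + p; the 6 given values yield a linear system in the 6 coefficients.
Solving, the top 2 coefficients vanish, and Q(t) = -t³ + 8t² - 5t.
Then Q(-6) = 534.

534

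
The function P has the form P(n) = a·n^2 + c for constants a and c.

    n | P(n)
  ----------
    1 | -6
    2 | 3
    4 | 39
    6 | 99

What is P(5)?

From P(1) = -6 and P(2) = 3: 1a + c = -6 and 4a + c = 3.
Subtracting: 3a = 9, so a = 3; then c = -6 − 3·1 = -9.
So P(n) = 3n² − 9, and P(5) = 66.

66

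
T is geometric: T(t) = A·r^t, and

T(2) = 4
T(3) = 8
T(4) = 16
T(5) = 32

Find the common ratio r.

2

Consecutive ratio: 8/4 = 2, and 16/8 = 2, so r = 2.
Then A·2^2 = 4 gives A = 1, and T(t) = 1·2^t.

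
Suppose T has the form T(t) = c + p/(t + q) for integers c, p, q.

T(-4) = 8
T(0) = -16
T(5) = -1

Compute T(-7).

5

(T(t) − c)(t + q) = p for each data point; the three points give a linear system in c and q, then p follows.
Solving: c = 2, q = 1, p = -18, so T(t) = 2 − 18/(t + 1).
Then T(-7) = 2 − 18/(-6) = 5.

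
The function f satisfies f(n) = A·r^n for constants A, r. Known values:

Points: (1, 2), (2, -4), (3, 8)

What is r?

-2

Consecutive ratio: -4/2 = -2, and 8/(-4) = -2, so r = -2.
Then A·(-2)^1 = 2 gives A = -1, and f(n) = -1·(-2)^n.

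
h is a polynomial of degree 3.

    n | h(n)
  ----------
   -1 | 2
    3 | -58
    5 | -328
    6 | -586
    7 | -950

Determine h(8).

Write h(n) = an³ + bn² + cn + d; the 5 given values yield a linear system in the 4 coefficients.
Solving, h(n) = -3n³ + n² + 4n + 2.
Then h(8) = -1438.

-1438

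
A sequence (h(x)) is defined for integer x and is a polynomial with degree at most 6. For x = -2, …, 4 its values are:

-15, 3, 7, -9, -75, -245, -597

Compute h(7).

-3885

Write h(x) = ax^6 + bx^5 + cx^4 + dx³ + ex² + px + q; the 7 given values yield a linear system in the 7 coefficients.
Solving, the top 2 coefficients vanish, and h(x) = -x^4 - 3x³ - 9x² - 3x + 7.
Then h(7) = -3885.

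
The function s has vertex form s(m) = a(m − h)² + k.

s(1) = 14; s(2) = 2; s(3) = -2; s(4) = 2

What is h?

First differences -12, -4, 4; second difference 8 = 2a, so a = 4.
Expanding, the m-coefficient is −2ah = -8h; matching it to the data gives h = 3, and then k = -2.
So s(m) = 4(m − 3)² − 2.
Hence h = 3.

3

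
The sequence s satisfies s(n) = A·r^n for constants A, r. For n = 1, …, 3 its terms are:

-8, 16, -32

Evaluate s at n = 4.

64

Consecutive ratio: 16/(-8) = -2, and -32/16 = -2, so r = -2.
Then A·(-2)^1 = -8 gives A = 4, and s(n) = 4·(-2)^n.
s(4) = 4·(-2)^4 = 64.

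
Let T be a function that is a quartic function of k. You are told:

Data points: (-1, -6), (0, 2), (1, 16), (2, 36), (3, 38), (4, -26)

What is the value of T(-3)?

-124

First differences: 8, 14, 20, 2, -64. Second differences: 6, 6, -18, -66. Third differences: 0, -24, -48. Fourth differences: -24, -24.
Level-4 differences are constant, so T has degree 4.
Fitting a degree-4 polynomial gives T(k) = -k^4 + 2k³ + 4k² + 9k + 2.
Then T(-3) = -124.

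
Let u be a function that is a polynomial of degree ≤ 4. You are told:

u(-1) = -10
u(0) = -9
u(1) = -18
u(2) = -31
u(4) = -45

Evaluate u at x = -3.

-66

Write u(x) = ax^4 + bx³ + cx² + dx + e; the 5 given values yield a linear system in the 5 coefficients.
Solving, the leading coefficient vanishes, and u(x) = x³ - 5x² - 5x - 9.
Then u(-3) = -66.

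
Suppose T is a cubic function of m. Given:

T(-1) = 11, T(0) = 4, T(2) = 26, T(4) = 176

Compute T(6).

550

Write T(m) = am³ + bm² + cm + d; the 4 given values yield a linear system in the 4 coefficients.
Solving, T(m) = 2m³ + 4m² - 5m + 4.
Then T(6) = 550.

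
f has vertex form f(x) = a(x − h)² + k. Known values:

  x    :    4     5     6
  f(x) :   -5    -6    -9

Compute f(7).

First differences -1, -3; second difference -2 = 2a, so a = -1.
Expanding, the x-coefficient is −2ah = 2h; matching it to the data gives h = 4, and then k = -5.
So f(x) = -1(x − 4)² − 5.
f(7) = -1·3² − 5 = -14.

-14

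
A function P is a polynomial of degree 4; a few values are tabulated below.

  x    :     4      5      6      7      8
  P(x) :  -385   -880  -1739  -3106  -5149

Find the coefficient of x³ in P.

-2

Write P(x) = ax^4 + bx³ + cx² + dx + e; the 5 given values yield a linear system in the 5 coefficients.
Solving, P(x) = -x^4 - 2x³ - x² + 5x - 5.
The coefficient of x³ is -2.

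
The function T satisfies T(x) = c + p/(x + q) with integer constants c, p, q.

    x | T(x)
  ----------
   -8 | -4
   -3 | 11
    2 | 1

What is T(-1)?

(T(x) − c)(x + q) = p for each data point; the three points give a linear system in c and q, then p follows.
Solving: c = -1, q = 4, p = 12, so T(x) = -1 + 12/(x + 4).
Then T(-1) = -1 + 12/3 = 3.

3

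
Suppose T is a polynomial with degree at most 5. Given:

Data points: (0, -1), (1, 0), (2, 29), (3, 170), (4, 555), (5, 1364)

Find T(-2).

Write T(n) = an^5 + bn^4 + cn³ + dn² + en + p; the 6 given values yield a linear system in the 6 coefficients.
Solving, the leading coefficient vanishes, and T(n) = 2n^4 + 2n³ - 6n² + 3n - 1.
Then T(-2) = -15.

-15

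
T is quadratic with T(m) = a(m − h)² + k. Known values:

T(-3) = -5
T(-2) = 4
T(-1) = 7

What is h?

First differences 9, 3; second difference -6 = 2a, so a = -3.
Expanding, the m-coefficient is −2ah = 6h; matching it to the data gives h = -1, and then k = 7.
So T(m) = -3(m + 1)² + 7.
Hence h = -1.

-1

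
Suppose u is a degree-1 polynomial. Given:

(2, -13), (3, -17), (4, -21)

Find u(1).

-9

First differences: -4, -4.
Level-1 differences are constant, so u has degree 1.
Fitting a degree-1 polynomial gives u(x) = -4x - 5.
Then u(1) = -9.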